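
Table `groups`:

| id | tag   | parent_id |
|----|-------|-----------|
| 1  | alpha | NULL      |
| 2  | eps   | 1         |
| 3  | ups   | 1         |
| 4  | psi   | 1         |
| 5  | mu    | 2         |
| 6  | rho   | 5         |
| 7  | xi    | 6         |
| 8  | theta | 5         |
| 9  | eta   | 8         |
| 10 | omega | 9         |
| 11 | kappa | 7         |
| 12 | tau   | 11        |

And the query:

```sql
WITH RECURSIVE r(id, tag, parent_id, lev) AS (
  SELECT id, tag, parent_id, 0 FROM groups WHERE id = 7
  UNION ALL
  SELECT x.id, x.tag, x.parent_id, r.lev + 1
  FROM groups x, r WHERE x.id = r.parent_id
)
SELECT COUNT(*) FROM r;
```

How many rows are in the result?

Base: id=7 (xi), parent_id=6, lev 0.
Iteration 1: join on id=6 -> rho (id 6, parent_id=5, lev 1).
Iteration 2: join on id=5 -> mu (id 5, parent_id=2, lev 2).
Iteration 3: join on id=2 -> eps (id 2, parent_id=1, lev 3).
Iteration 4: join on id=1 -> alpha (id 1, parent_id=NULL, lev 4).
Iteration 5: parent_id is NULL; no match; recursion stops.
Total rows emitted: 5.

5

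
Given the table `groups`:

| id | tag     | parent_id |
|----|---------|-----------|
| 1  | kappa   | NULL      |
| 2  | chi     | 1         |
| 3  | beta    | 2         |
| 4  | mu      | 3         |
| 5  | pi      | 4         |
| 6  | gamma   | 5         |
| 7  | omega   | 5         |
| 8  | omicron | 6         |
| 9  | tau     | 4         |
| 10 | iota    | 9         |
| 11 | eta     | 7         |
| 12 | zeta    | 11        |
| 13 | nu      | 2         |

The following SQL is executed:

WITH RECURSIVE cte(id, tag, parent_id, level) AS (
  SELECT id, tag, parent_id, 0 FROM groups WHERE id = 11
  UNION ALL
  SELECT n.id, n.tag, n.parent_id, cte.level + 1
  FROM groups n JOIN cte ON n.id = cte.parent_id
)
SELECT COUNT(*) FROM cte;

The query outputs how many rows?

7

Base: id=11 (eta), parent_id=7, level 0.
Iteration 1: join on id=7 -> omega (id 7, parent_id=5, level 1).
Iteration 2: join on id=5 -> pi (id 5, parent_id=4, level 2).
Iteration 3: join on id=4 -> mu (id 4, parent_id=3, level 3).
Iteration 4: join on id=3 -> beta (id 3, parent_id=2, level 4).
Iteration 5: join on id=2 -> chi (id 2, parent_id=1, level 5).
Iteration 6: join on id=1 -> kappa (id 1, parent_id=NULL, level 6).
Iteration 7: parent_id is NULL; no match; recursion stops.
Total rows emitted: 7.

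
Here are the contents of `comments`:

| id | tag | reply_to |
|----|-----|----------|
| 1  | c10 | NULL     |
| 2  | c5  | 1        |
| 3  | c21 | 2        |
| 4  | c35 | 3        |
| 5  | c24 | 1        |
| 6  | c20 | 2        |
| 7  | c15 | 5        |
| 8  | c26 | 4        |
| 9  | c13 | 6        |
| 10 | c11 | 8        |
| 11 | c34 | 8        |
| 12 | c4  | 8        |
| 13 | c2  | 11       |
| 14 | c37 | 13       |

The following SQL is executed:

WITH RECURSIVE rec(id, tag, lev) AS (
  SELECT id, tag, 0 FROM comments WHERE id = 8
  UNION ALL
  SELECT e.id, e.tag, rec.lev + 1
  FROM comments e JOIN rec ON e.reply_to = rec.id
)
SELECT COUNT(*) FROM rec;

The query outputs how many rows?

Base: id=8 (c26) at lev 0.
Iteration 1: rows with reply_to in {8} -> c11 (id 10, lev 1), c34 (id 11, lev 1), c4 (id 12, lev 1).
Iteration 2: rows with reply_to in {10,11,12} -> c2 (id 13, lev 2).
Iteration 3: rows with reply_to in {13} -> c37 (id 14, lev 3).
Iteration 4: no rows with reply_to in {14}; recursion stops.
Total rows emitted: 6.

6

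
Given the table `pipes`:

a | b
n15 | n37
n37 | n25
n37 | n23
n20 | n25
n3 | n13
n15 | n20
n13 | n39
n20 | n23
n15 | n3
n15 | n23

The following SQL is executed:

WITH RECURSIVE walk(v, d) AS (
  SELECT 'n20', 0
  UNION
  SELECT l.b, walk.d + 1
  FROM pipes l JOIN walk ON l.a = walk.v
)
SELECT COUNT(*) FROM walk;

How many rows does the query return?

Base: (n20, d=0).
Iteration 1: edges from {n20} -> (n23, d=1), (n25, d=1).
Iteration 2: no outgoing edges from {n23,n25}; recursion stops.
Total rows emitted: 3.

3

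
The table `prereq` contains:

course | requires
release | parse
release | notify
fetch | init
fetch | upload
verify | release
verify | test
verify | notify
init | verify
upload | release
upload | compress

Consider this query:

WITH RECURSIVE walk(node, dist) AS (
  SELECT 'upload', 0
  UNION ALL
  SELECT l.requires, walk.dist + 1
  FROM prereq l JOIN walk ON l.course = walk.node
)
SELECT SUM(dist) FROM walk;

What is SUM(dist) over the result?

Base: (upload, dist=0).
Iteration 1: edges from {upload} -> (compress, dist=1), (release, dist=1).
Iteration 2: edges from {compress,release} -> (notify, dist=2), (parse, dist=2).
Iteration 3: no outgoing edges from {notify,parse}; recursion stops.
SUM(dist) = 0 + 1 + 1 + 2 + 2 = 6.

6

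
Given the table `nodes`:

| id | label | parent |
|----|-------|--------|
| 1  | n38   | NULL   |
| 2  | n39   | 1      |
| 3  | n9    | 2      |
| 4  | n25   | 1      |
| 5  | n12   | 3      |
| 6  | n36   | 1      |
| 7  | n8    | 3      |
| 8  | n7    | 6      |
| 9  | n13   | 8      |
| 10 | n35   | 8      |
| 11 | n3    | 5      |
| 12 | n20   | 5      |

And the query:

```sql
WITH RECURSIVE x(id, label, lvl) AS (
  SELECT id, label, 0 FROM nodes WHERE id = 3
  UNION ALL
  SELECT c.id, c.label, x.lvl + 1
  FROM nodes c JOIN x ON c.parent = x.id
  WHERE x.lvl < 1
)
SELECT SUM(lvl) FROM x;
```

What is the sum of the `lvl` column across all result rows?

2

Base: id=3 (n9) at lvl 0.
Iteration 1: rows with parent in {3} -> n12 (id 5, lvl 1), n8 (id 7, lvl 1).
Iteration 2: lvl < 1 fails for all current rows; recursion stops.
SUM(lvl) = 0 + 1 + 1 = 2.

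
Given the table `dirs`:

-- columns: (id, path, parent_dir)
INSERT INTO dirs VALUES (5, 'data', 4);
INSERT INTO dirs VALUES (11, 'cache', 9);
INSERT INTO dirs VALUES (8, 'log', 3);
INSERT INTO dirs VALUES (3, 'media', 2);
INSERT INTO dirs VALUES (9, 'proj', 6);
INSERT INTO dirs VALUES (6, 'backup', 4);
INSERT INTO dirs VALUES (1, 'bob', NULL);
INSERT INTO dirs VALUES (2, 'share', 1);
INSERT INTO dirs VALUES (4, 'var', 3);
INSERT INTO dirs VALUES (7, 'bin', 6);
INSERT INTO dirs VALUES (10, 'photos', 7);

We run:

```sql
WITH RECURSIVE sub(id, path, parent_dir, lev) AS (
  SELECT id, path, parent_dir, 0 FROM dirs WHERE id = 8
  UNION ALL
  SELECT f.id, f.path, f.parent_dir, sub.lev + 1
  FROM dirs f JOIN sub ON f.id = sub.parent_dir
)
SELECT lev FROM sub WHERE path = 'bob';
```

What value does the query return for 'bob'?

Base: id=8 (log), parent_dir=3, lev 0.
Iteration 1: join on id=3 -> media (id 3, parent_dir=2, lev 1).
Iteration 2: join on id=2 -> share (id 2, parent_dir=1, lev 2).
Iteration 3: join on id=1 -> bob (id 1, parent_dir=NULL, lev 3).
Iteration 4: parent_dir is NULL; no match; recursion stops.

3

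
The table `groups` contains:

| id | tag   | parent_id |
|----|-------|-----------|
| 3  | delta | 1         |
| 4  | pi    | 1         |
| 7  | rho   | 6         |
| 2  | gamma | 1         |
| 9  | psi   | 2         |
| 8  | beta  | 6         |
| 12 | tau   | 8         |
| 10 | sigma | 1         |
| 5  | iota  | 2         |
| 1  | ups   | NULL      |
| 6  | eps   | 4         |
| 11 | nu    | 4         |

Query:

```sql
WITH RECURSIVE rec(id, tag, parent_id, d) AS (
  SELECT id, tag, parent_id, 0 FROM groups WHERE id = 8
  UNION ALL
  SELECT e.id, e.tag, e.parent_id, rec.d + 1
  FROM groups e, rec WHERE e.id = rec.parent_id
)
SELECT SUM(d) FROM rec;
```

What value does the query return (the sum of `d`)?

6

Base: id=8 (beta), parent_id=6, d 0.
Iteration 1: join on id=6 -> eps (id 6, parent_id=4, d 1).
Iteration 2: join on id=4 -> pi (id 4, parent_id=1, d 2).
Iteration 3: join on id=1 -> ups (id 1, parent_id=NULL, d 3).
Iteration 4: parent_id is NULL; no match; recursion stops.
SUM(d) = 0 + 1 + 2 + 3 = 6.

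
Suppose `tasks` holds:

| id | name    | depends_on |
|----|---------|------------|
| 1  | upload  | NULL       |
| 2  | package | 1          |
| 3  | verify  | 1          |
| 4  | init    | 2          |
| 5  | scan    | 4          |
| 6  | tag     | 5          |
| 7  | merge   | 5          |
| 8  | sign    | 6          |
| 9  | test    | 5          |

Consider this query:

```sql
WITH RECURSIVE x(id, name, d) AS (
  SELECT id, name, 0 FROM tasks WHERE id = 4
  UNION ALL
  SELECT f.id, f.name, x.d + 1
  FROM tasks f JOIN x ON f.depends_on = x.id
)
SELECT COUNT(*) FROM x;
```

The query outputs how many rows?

6

Base: id=4 (init) at d 0.
Iteration 1: rows with depends_on in {4} -> scan (id 5, d 1).
Iteration 2: rows with depends_on in {5} -> tag (id 6, d 2), merge (id 7, d 2), test (id 9, d 2).
Iteration 3: rows with depends_on in {6,7,9} -> sign (id 8, d 3).
Iteration 4: no rows with depends_on in {8}; recursion stops.
Total rows emitted: 6.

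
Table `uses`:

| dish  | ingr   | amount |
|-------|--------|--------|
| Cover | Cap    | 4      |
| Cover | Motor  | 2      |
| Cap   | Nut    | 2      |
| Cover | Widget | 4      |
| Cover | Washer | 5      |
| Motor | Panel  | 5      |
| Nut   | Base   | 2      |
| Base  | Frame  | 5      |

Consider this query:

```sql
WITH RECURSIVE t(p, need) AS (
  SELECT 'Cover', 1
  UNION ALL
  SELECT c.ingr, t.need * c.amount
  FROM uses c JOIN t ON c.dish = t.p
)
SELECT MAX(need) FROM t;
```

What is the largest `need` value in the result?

Base: (Cover, need=1).
Iteration 1: components of {Cover} -> Cap = 1*4 = 4, Motor = 1*2 = 2, Washer = 1*5 = 5, Widget = 1*4 = 4.
Iteration 2: components of {Cap,Motor,Washer,Widget} -> Nut = 4*2 = 8, Panel = 2*5 = 10.
Iteration 3: components of {Nut,Panel} -> Base = 8*2 = 16.
Iteration 4: components of {Base} -> Frame = 16*5 = 80.
Iteration 5: no further components; recursion stops.
need values: 1, 4, 2, 4, 5, 8, 10, 16, 80; the maximum is 80.

80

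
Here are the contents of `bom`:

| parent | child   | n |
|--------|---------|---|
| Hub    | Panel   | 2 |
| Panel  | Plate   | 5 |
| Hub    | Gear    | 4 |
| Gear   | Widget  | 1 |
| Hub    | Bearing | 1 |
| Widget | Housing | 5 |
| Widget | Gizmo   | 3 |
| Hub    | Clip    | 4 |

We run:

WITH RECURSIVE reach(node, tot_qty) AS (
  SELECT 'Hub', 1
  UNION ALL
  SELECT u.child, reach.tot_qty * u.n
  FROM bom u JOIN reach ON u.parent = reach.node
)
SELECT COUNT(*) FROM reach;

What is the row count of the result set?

Base: (Hub, tot_qty=1).
Iteration 1: components of {Hub} -> Bearing = 1*1 = 1, Clip = 1*4 = 4, Gear = 1*4 = 4, Panel = 1*2 = 2.
Iteration 2: components of {Bearing,Clip,Gear,Panel} -> Plate = 2*5 = 10, Widget = 4*1 = 4.
Iteration 3: components of {Plate,Widget} -> Gizmo = 4*3 = 12, Housing = 4*5 = 20.
Iteration 4: no further components; recursion stops.
Total rows emitted: 9.

9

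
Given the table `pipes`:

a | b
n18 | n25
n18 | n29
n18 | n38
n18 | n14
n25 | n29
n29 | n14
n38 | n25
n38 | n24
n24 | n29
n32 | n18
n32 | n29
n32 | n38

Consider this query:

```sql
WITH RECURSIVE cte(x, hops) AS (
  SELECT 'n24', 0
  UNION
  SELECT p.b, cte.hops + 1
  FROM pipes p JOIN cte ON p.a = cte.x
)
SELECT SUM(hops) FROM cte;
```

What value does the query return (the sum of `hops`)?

Base: (n24, hops=0).
Iteration 1: edges from {n24} -> (n29, hops=1).
Iteration 2: edges from {n29} -> (n14, hops=2).
Iteration 3: no outgoing edges from {n14}; recursion stops.
SUM(hops) = 0 + 1 + 2 = 3.

3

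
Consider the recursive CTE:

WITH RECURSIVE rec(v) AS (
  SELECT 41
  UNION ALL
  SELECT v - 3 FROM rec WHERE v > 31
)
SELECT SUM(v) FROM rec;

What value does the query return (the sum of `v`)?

Base: v=41.
Iteration 1: 41 > 31 holds -> v = 41 - 3 = 38.
Iteration 2: 38 > 31 holds -> v = 38 - 3 = 35.
Iteration 3: 35 > 31 holds -> v = 35 - 3 = 32.
Iteration 4: 32 > 31 holds -> v = 32 - 3 = 29.
Iteration 5: 29 > 31 fails; recursion stops.
SUM(v) = 41 + 38 + 35 + 32 + 29 = 175.

175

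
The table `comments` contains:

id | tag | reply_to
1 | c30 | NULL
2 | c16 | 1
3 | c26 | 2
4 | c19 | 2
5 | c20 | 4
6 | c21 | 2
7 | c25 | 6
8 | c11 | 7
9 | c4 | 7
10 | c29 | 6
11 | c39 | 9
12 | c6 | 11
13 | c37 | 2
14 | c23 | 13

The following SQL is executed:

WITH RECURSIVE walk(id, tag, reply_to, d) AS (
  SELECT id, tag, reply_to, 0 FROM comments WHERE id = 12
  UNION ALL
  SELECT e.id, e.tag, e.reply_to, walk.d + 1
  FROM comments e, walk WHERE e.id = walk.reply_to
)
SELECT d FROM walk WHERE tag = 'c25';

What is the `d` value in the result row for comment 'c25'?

3

Base: id=12 (c6), reply_to=11, d 0.
Iteration 1: join on id=11 -> c39 (id 11, reply_to=9, d 1).
Iteration 2: join on id=9 -> c4 (id 9, reply_to=7, d 2).
Iteration 3: join on id=7 -> c25 (id 7, reply_to=6, d 3).
Iteration 4: join on id=6 -> c21 (id 6, reply_to=2, d 4).
Iteration 5: join on id=2 -> c16 (id 2, reply_to=1, d 5).
Iteration 6: join on id=1 -> c30 (id 1, reply_to=NULL, d 6).
Iteration 7: reply_to is NULL; no match; recursion stops.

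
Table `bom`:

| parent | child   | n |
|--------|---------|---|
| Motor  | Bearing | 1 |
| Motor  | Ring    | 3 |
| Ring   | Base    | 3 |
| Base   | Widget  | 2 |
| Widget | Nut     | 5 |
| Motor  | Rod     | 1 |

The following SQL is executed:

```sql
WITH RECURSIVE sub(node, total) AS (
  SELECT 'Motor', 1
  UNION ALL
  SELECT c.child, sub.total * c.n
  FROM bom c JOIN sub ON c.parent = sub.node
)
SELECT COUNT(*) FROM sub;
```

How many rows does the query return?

7

Base: (Motor, total=1).
Iteration 1: components of {Motor} -> Bearing = 1*1 = 1, Ring = 1*3 = 3, Rod = 1*1 = 1.
Iteration 2: components of {Bearing,Ring,Rod} -> Base = 3*3 = 9.
Iteration 3: components of {Base} -> Widget = 9*2 = 18.
Iteration 4: components of {Widget} -> Nut = 18*5 = 90.
Iteration 5: no further components; recursion stops.
Total rows emitted: 7.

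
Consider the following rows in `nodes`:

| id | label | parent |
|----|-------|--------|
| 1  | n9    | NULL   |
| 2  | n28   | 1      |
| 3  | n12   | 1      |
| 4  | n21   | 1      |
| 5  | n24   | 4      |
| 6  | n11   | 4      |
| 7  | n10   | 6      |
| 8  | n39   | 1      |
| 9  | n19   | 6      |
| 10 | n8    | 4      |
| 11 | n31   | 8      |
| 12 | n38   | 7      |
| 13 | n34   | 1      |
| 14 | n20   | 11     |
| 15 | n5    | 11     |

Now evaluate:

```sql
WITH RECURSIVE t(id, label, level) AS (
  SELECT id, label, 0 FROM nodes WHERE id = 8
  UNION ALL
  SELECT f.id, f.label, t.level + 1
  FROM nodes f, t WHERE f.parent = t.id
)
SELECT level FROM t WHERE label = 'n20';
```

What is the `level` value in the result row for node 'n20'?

Base: id=8 (n39) at level 0.
Iteration 1: rows with parent in {8} -> n31 (id 11, level 1).
Iteration 2: rows with parent in {11} -> n20 (id 14, level 2), n5 (id 15, level 2).
Iteration 3: no rows with parent in {14,15}; recursion stops.

2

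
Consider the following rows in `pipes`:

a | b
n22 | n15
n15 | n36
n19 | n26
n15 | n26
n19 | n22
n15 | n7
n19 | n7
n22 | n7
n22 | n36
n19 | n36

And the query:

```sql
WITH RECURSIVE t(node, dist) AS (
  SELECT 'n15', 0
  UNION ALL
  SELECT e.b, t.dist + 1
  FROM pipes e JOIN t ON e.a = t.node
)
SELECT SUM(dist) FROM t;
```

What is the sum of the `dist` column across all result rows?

Base: (n15, dist=0).
Iteration 1: edges from {n15} -> (n26, dist=1), (n36, dist=1), (n7, dist=1).
Iteration 2: no outgoing edges from {n26,n36,n7}; recursion stops.
SUM(dist) = 0 + 1 + 1 + 1 = 3.

3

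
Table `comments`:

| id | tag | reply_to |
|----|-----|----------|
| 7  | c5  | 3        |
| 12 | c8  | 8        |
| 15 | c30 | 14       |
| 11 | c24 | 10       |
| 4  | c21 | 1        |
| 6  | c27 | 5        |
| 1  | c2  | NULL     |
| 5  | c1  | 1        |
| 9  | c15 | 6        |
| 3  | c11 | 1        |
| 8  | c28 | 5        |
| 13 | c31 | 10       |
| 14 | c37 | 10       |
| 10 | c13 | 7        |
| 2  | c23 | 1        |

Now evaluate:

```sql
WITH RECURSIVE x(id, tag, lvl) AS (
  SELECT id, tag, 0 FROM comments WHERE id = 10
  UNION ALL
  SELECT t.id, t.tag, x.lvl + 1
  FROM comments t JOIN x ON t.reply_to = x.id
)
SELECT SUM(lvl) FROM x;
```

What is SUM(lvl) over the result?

5

Base: id=10 (c13) at lvl 0.
Iteration 1: rows with reply_to in {10} -> c24 (id 11, lvl 1), c31 (id 13, lvl 1), c37 (id 14, lvl 1).
Iteration 2: rows with reply_to in {11,13,14} -> c30 (id 15, lvl 2).
Iteration 3: no rows with reply_to in {15}; recursion stops.
SUM(lvl) = 0 + 1 + 1 + 1 + 2 = 5.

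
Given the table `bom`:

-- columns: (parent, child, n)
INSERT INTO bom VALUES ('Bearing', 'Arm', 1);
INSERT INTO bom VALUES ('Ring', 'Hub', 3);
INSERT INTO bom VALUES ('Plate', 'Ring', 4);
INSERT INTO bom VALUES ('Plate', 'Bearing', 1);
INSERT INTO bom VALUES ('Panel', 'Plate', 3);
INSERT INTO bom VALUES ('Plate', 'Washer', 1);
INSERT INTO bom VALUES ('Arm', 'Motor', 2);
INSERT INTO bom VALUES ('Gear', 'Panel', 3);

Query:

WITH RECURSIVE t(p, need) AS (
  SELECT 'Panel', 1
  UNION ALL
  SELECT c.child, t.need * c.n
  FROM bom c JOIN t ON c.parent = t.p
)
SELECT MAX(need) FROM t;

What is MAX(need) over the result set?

36

Base: (Panel, need=1).
Iteration 1: components of {Panel} -> Plate = 1*3 = 3.
Iteration 2: components of {Plate} -> Bearing = 3*1 = 3, Ring = 3*4 = 12, Washer = 3*1 = 3.
Iteration 3: components of {Bearing,Ring,Washer} -> Arm = 3*1 = 3, Hub = 12*3 = 36.
Iteration 4: components of {Arm,Hub} -> Motor = 3*2 = 6.
Iteration 5: no further components; recursion stops.
need values: 1, 3, 3, 3, 12, 3, 36, 6; the maximum is 36.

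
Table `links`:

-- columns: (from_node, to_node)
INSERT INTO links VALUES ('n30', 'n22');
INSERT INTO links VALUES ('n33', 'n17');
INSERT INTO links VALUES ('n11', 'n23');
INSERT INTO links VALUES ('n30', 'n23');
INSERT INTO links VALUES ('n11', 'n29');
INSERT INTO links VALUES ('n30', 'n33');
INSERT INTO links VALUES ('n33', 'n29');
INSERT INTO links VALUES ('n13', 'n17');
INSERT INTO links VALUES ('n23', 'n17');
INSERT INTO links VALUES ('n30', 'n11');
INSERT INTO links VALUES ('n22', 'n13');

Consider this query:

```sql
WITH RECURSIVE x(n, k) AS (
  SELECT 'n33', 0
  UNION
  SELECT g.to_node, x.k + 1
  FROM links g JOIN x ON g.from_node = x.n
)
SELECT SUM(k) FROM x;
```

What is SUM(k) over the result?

2

Base: (n33, k=0).
Iteration 1: edges from {n33} -> (n17, k=1), (n29, k=1).
Iteration 2: no outgoing edges from {n17,n29}; recursion stops.
SUM(k) = 0 + 1 + 1 = 2.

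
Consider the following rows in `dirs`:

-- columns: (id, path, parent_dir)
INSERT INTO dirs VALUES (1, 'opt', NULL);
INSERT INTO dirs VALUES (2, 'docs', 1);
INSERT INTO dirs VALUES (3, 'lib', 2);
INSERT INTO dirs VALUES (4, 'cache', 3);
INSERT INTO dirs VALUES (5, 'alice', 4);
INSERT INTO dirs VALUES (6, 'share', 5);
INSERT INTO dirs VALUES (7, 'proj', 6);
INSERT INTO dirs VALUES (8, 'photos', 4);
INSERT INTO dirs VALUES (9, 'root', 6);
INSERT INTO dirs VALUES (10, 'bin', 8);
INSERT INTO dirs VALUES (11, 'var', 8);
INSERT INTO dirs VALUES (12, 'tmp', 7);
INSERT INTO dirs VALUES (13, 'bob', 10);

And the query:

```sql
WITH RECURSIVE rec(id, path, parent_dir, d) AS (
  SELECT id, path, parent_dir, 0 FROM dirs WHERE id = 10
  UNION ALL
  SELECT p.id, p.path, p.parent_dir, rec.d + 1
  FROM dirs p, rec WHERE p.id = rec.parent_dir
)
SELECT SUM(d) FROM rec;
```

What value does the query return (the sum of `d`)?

15

Base: id=10 (bin), parent_dir=8, d 0.
Iteration 1: join on id=8 -> photos (id 8, parent_dir=4, d 1).
Iteration 2: join on id=4 -> cache (id 4, parent_dir=3, d 2).
Iteration 3: join on id=3 -> lib (id 3, parent_dir=2, d 3).
Iteration 4: join on id=2 -> docs (id 2, parent_dir=1, d 4).
Iteration 5: join on id=1 -> opt (id 1, parent_dir=NULL, d 5).
Iteration 6: parent_dir is NULL; no match; recursion stops.
SUM(d) = 0 + 1 + 2 + 3 + 4 + 5 = 15.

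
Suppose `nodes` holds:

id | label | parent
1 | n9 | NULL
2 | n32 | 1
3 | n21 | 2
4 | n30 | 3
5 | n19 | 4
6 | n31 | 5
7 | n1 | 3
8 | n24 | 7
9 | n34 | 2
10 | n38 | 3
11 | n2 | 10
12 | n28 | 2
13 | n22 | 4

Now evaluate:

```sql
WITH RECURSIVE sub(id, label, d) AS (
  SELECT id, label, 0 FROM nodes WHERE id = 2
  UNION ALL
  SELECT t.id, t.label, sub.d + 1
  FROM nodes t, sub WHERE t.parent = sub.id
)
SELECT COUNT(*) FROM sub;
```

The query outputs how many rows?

12

Base: id=2 (n32) at d 0.
Iteration 1: rows with parent in {2} -> n21 (id 3, d 1), n34 (id 9, d 1), n28 (id 12, d 1).
Iteration 2: rows with parent in {3,9,12} -> n30 (id 4, d 2), n1 (id 7, d 2), n38 (id 10, d 2).
Iteration 3: rows with parent in {4,7,10} -> n19 (id 5, d 3), n24 (id 8, d 3), n2 (id 11, d 3), n22 (id 13, d 3).
Iteration 4: rows with parent in {5,8,11,13} -> n31 (id 6, d 4).
Iteration 5: no rows with parent in {6}; recursion stops.
Total rows emitted: 12.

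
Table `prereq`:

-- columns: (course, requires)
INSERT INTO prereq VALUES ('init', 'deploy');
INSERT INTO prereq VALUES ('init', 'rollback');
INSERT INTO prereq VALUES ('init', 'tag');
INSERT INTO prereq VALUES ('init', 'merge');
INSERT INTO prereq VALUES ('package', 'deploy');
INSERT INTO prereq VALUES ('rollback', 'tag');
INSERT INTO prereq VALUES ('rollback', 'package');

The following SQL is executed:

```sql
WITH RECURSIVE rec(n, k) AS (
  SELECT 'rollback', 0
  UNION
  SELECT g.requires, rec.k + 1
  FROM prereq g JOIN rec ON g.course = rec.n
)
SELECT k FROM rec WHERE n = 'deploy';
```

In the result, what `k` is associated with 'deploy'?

Base: (rollback, k=0).
Iteration 1: edges from {rollback} -> (package, k=1), (tag, k=1).
Iteration 2: edges from {package,tag} -> (deploy, k=2).
Iteration 3: no outgoing edges from {deploy}; recursion stops.

2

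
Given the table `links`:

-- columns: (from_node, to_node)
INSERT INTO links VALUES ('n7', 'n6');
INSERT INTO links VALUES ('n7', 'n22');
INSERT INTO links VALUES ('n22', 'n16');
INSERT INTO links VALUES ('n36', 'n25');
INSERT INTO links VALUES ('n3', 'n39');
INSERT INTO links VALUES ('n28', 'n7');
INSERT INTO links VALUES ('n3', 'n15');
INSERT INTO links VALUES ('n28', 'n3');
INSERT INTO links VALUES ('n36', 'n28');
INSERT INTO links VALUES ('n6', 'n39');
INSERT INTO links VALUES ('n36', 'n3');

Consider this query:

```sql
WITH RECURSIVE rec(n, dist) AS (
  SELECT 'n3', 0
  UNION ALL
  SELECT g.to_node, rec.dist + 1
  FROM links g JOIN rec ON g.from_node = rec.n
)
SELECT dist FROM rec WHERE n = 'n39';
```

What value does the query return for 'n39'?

1

Base: (n3, dist=0).
Iteration 1: edges from {n3} -> (n15, dist=1), (n39, dist=1).
Iteration 2: no outgoing edges from {n15,n39}; recursion stops.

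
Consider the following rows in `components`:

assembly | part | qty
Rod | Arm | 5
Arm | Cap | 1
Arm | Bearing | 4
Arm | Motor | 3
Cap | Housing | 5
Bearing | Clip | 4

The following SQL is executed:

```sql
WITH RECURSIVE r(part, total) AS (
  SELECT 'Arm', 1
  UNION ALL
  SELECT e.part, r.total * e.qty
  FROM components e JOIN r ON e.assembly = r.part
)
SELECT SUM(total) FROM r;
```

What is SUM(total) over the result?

30

Base: (Arm, total=1).
Iteration 1: components of {Arm} -> Bearing = 1*4 = 4, Cap = 1*1 = 1, Motor = 1*3 = 3.
Iteration 2: components of {Bearing,Cap,Motor} -> Clip = 4*4 = 16, Housing = 1*5 = 5.
Iteration 3: no further components; recursion stops.
SUM(total) = 1 + 1 + 4 + 3 + 5 + 16 = 30.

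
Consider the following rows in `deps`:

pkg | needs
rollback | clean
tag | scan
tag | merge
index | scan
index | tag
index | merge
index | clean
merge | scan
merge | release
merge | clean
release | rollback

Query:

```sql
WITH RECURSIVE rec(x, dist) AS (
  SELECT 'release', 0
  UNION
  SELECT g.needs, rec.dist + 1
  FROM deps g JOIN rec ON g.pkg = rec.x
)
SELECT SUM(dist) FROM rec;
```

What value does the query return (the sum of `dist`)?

Base: (release, dist=0).
Iteration 1: edges from {release} -> (rollback, dist=1).
Iteration 2: edges from {rollback} -> (clean, dist=2).
Iteration 3: no outgoing edges from {clean}; recursion stops.
SUM(dist) = 0 + 1 + 2 = 3.

3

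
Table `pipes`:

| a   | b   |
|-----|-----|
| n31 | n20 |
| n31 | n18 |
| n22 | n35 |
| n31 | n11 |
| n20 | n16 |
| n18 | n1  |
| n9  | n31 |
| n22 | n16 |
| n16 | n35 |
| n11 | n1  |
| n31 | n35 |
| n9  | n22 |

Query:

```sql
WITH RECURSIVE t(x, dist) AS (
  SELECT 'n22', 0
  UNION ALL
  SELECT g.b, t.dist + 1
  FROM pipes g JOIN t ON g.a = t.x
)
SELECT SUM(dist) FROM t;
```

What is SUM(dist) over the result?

Base: (n22, dist=0).
Iteration 1: edges from {n22} -> (n16, dist=1), (n35, dist=1).
Iteration 2: edges from {n16,n35} -> (n35, dist=2).
Iteration 3: no outgoing edges from {n35}; recursion stops.
SUM(dist) = 0 + 1 + 1 + 2 = 4.

4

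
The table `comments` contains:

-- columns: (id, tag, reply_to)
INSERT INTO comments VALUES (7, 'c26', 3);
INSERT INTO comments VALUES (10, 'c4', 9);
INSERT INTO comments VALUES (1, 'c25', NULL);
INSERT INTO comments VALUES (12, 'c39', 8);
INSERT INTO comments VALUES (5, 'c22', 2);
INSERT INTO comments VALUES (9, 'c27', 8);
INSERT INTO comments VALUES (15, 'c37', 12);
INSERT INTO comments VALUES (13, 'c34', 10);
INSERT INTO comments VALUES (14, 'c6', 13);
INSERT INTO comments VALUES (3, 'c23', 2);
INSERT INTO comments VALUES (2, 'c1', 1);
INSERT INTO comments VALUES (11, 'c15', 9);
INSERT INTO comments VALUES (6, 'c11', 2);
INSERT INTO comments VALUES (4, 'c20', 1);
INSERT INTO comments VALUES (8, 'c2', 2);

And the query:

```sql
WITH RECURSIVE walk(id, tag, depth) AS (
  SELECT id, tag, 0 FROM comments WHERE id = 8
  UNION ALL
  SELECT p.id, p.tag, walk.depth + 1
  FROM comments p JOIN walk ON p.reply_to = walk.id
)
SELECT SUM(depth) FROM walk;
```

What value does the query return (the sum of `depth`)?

15

Base: id=8 (c2) at depth 0.
Iteration 1: rows with reply_to in {8} -> c27 (id 9, depth 1), c39 (id 12, depth 1).
Iteration 2: rows with reply_to in {9,12} -> c4 (id 10, depth 2), c15 (id 11, depth 2), c37 (id 15, depth 2).
Iteration 3: rows with reply_to in {10,11,15} -> c34 (id 13, depth 3).
Iteration 4: rows with reply_to in {13} -> c6 (id 14, depth 4).
Iteration 5: no rows with reply_to in {14}; recursion stops.
SUM(depth) = 0 + 1 + 1 + 2 + 2 + 2 + 3 + 4 = 15.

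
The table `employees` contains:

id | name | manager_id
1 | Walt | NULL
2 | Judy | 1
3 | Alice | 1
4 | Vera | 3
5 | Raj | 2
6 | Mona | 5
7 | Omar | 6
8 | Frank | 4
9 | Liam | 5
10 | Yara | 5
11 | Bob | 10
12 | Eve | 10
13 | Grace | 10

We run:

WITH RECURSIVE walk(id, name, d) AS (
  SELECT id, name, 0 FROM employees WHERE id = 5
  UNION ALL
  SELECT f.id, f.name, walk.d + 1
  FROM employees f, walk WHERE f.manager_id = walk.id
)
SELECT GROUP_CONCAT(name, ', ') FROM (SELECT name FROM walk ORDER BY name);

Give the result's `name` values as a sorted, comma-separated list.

Bob, Eve, Grace, Liam, Mona, Omar, Raj, Yara

Base: id=5 (Raj) at d 0.
Iteration 1: rows with manager_id in {5} -> Mona (id 6, d 1), Liam (id 9, d 1), Yara (id 10, d 1).
Iteration 2: rows with manager_id in {6,9,10} -> Omar (id 7, d 2), Bob (id 11, d 2), Eve (id 12, d 2), Grace (id 13, d 2).
Iteration 3: no rows with manager_id in {7,11,12,13}; recursion stops.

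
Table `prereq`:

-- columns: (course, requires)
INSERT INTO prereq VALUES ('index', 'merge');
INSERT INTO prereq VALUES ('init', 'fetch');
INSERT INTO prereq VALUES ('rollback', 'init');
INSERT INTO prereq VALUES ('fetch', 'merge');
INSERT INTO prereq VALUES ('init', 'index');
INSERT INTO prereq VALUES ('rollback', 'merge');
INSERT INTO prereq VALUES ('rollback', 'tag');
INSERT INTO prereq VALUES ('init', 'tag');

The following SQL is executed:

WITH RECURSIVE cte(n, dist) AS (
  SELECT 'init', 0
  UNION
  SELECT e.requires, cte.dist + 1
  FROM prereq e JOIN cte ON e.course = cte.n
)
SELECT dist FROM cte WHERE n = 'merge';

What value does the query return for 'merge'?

2

Base: (init, dist=0).
Iteration 1: edges from {init} -> (fetch, dist=1), (index, dist=1), (tag, dist=1).
Iteration 2: edges from {fetch,index,tag} -> (merge, dist=2). [UNION drops 1 duplicate row(s)]
Iteration 3: no outgoing edges from {merge}; recursion stops.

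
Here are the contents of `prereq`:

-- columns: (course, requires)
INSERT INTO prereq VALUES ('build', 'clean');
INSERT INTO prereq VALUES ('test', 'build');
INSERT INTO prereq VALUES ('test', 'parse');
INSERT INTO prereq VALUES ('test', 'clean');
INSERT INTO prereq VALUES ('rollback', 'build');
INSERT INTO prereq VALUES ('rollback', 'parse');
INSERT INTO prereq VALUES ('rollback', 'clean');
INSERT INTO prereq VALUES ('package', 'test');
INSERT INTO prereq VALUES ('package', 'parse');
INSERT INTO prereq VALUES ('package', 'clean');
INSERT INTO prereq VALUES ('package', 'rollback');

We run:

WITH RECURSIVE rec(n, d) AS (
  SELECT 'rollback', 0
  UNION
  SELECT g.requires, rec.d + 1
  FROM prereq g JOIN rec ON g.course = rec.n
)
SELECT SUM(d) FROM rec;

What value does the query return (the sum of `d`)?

Base: (rollback, d=0).
Iteration 1: edges from {rollback} -> (build, d=1), (clean, d=1), (parse, d=1).
Iteration 2: edges from {build,clean,parse} -> (clean, d=2).
Iteration 3: no outgoing edges from {clean}; recursion stops.
SUM(d) = 0 + 1 + 1 + 1 + 2 = 5.

5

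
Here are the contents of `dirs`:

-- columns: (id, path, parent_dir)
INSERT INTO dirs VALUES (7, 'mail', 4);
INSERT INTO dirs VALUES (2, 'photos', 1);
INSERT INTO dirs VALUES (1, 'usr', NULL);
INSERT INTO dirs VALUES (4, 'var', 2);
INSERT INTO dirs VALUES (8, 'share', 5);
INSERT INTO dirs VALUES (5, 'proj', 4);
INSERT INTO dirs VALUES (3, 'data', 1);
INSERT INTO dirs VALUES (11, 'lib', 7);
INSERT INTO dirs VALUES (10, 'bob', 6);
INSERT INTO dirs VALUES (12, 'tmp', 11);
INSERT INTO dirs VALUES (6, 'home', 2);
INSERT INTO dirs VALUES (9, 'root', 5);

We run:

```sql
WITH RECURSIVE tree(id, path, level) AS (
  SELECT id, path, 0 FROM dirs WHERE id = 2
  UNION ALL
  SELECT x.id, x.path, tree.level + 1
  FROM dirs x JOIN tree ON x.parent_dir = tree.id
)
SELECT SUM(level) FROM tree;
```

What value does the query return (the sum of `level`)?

21

Base: id=2 (photos) at level 0.
Iteration 1: rows with parent_dir in {2} -> var (id 4, level 1), home (id 6, level 1).
Iteration 2: rows with parent_dir in {4,6} -> proj (id 5, level 2), mail (id 7, level 2), bob (id 10, level 2).
Iteration 3: rows with parent_dir in {5,7,10} -> share (id 8, level 3), root (id 9, level 3), lib (id 11, level 3).
Iteration 4: rows with parent_dir in {8,9,11} -> tmp (id 12, level 4).
Iteration 5: no rows with parent_dir in {12}; recursion stops.
SUM(level) = 0 + 1 + 1 + 2 + 2 + 2 + 3 + 3 + 3 + 4 = 21.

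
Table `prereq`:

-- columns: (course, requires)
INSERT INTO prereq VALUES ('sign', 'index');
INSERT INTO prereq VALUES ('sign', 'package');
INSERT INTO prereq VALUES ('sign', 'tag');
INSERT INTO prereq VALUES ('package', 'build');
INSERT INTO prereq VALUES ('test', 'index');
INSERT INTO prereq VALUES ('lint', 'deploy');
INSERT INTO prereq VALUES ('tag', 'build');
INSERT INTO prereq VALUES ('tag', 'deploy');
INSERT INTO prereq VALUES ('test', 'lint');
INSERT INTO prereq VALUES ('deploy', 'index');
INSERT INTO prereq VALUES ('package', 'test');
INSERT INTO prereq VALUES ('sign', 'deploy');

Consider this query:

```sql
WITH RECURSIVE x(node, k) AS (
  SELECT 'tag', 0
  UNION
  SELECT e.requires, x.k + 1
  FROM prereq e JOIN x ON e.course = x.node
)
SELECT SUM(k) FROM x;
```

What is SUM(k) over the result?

Base: (tag, k=0).
Iteration 1: edges from {tag} -> (build, k=1), (deploy, k=1).
Iteration 2: edges from {build,deploy} -> (index, k=2).
Iteration 3: no outgoing edges from {index}; recursion stops.
SUM(k) = 0 + 1 + 1 + 2 = 4.

4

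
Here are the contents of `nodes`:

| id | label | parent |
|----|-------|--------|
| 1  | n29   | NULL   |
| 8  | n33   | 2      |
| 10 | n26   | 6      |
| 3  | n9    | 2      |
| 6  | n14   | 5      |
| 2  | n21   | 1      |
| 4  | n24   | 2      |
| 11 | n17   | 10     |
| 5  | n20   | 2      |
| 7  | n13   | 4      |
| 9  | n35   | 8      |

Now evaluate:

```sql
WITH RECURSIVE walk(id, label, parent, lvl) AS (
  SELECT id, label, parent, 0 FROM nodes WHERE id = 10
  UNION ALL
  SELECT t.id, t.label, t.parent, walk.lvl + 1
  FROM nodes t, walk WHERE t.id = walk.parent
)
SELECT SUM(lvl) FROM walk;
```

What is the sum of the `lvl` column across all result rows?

10

Base: id=10 (n26), parent=6, lvl 0.
Iteration 1: join on id=6 -> n14 (id 6, parent=5, lvl 1).
Iteration 2: join on id=5 -> n20 (id 5, parent=2, lvl 2).
Iteration 3: join on id=2 -> n21 (id 2, parent=1, lvl 3).
Iteration 4: join on id=1 -> n29 (id 1, parent=NULL, lvl 4).
Iteration 5: parent is NULL; no match; recursion stops.
SUM(lvl) = 0 + 1 + 2 + 3 + 4 = 10.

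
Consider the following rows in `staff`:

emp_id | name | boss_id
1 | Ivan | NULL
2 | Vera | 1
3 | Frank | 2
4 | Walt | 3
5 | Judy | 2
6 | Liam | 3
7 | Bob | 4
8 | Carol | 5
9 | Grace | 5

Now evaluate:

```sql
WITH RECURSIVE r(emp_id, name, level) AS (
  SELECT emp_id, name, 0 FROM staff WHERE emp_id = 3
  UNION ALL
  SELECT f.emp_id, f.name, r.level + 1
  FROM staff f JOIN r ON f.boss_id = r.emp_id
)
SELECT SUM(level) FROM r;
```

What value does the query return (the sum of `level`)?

4

Base: emp_id=3 (Frank) at level 0.
Iteration 1: rows with boss_id in {3} -> Walt (id 4, level 1), Liam (id 6, level 1).
Iteration 2: rows with boss_id in {4,6} -> Bob (id 7, level 2).
Iteration 3: no rows with boss_id in {7}; recursion stops.
SUM(level) = 0 + 1 + 1 + 2 = 4.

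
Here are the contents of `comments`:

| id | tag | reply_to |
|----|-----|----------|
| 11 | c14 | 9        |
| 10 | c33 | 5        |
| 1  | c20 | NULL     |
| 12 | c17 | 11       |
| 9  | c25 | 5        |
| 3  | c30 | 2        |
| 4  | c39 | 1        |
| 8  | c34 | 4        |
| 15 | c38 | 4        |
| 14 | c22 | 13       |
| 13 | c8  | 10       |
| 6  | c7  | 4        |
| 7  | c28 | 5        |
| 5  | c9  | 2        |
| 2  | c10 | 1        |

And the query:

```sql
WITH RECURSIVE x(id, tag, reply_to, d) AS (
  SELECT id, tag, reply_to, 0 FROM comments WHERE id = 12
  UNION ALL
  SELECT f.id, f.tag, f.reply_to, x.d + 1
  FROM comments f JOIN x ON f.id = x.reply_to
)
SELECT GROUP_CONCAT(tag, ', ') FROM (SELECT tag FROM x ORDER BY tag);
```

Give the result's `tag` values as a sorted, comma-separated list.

c10, c14, c17, c20, c25, c9

Base: id=12 (c17), reply_to=11, d 0.
Iteration 1: join on id=11 -> c14 (id 11, reply_to=9, d 1).
Iteration 2: join on id=9 -> c25 (id 9, reply_to=5, d 2).
Iteration 3: join on id=5 -> c9 (id 5, reply_to=2, d 3).
Iteration 4: join on id=2 -> c10 (id 2, reply_to=1, d 4).
Iteration 5: join on id=1 -> c20 (id 1, reply_to=NULL, d 5).
Iteration 6: reply_to is NULL; no match; recursion stops.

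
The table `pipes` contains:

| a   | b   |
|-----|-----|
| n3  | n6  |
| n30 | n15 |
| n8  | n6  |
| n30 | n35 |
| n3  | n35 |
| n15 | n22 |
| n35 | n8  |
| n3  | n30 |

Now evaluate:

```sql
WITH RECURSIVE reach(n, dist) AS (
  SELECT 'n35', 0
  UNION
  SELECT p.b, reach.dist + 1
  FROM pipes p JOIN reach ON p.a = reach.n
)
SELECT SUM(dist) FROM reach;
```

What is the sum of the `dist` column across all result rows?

Base: (n35, dist=0).
Iteration 1: edges from {n35} -> (n8, dist=1).
Iteration 2: edges from {n8} -> (n6, dist=2).
Iteration 3: no outgoing edges from {n6}; recursion stops.
SUM(dist) = 0 + 1 + 2 = 3.

3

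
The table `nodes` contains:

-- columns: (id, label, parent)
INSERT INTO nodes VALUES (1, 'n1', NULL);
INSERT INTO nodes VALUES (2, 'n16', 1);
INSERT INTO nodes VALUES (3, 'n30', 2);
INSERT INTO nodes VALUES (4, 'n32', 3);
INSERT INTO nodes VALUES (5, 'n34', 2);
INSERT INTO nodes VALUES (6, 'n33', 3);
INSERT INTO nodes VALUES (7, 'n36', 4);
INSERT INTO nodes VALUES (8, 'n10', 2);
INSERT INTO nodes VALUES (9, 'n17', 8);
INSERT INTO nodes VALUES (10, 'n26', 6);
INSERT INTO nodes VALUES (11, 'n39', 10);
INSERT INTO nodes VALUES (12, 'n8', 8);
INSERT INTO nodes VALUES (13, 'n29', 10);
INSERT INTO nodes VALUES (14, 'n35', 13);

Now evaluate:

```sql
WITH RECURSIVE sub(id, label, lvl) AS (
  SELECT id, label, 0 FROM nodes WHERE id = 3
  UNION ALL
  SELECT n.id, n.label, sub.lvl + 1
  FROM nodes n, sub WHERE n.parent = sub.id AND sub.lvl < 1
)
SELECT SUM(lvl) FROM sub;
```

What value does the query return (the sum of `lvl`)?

2

Base: id=3 (n30) at lvl 0.
Iteration 1: rows with parent in {3} -> n32 (id 4, lvl 1), n33 (id 6, lvl 1).
Iteration 2: lvl < 1 fails for all current rows; recursion stops.
SUM(lvl) = 0 + 1 + 1 = 2.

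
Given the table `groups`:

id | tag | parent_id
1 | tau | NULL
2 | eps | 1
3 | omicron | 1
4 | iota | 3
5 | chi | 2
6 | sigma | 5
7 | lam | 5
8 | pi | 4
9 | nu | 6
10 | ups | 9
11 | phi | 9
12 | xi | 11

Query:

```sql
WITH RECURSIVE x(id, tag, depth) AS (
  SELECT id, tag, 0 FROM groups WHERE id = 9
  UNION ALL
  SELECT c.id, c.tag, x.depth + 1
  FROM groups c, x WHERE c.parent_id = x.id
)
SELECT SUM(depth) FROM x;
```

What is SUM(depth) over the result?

4

Base: id=9 (nu) at depth 0.
Iteration 1: rows with parent_id in {9} -> ups (id 10, depth 1), phi (id 11, depth 1).
Iteration 2: rows with parent_id in {10,11} -> xi (id 12, depth 2).
Iteration 3: no rows with parent_id in {12}; recursion stops.
SUM(depth) = 0 + 1 + 1 + 2 = 4.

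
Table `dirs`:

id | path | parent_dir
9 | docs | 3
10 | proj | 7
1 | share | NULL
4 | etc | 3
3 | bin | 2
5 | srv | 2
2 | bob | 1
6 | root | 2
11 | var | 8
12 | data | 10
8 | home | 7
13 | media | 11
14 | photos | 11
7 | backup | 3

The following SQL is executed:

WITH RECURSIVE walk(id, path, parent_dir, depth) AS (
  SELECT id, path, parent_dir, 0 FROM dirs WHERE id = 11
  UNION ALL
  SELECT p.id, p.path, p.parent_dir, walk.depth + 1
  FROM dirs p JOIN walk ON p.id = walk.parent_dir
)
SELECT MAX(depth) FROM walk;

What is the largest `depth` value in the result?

5

Base: id=11 (var), parent_dir=8, depth 0.
Iteration 1: join on id=8 -> home (id 8, parent_dir=7, depth 1).
Iteration 2: join on id=7 -> backup (id 7, parent_dir=3, depth 2).
Iteration 3: join on id=3 -> bin (id 3, parent_dir=2, depth 3).
Iteration 4: join on id=2 -> bob (id 2, parent_dir=1, depth 4).
Iteration 5: join on id=1 -> share (id 1, parent_dir=NULL, depth 5).
Iteration 6: parent_dir is NULL; no match; recursion stops.
depth values: 0, 1, 2, 3, 4, 5; the maximum is 5.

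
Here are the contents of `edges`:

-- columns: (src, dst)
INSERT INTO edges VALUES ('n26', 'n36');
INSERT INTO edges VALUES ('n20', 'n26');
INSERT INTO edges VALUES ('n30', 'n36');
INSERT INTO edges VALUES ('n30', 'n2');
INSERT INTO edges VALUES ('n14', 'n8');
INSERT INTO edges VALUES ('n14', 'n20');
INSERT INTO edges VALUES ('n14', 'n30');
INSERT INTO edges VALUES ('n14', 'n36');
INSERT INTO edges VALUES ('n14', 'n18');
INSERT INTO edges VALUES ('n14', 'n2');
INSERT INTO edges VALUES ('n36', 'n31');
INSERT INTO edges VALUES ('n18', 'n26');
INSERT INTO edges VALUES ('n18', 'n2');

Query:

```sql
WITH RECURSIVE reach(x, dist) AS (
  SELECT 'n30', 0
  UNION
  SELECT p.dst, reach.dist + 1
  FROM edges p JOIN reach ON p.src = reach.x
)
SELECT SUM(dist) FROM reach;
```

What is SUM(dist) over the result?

Base: (n30, dist=0).
Iteration 1: edges from {n30} -> (n2, dist=1), (n36, dist=1).
Iteration 2: edges from {n2,n36} -> (n31, dist=2).
Iteration 3: no outgoing edges from {n31}; recursion stops.
SUM(dist) = 0 + 1 + 1 + 2 = 4.

4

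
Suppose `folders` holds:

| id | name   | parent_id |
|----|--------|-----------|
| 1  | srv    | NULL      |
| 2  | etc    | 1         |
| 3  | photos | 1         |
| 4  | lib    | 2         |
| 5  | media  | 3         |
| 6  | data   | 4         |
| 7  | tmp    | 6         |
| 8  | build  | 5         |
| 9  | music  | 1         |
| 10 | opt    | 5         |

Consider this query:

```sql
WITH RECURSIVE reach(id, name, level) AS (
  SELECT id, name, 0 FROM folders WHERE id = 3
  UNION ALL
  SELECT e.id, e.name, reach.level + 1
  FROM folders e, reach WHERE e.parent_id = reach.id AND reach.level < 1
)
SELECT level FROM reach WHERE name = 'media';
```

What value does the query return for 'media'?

1

Base: id=3 (photos) at level 0.
Iteration 1: rows with parent_id in {3} -> media (id 5, level 1).
Iteration 2: level < 1 fails for all current rows; recursion stops.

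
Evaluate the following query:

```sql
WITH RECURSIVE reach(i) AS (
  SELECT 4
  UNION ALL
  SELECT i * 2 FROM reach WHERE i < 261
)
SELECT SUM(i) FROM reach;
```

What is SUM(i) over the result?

Base: i=4.
Iteration 1: 4 < 261 holds -> i = 4 * 2 = 8.
Iteration 2: 8 < 261 holds -> i = 8 * 2 = 16.
Iteration 3: 16 < 261 holds -> i = 16 * 2 = 32.
Iteration 4: 32 < 261 holds -> i = 32 * 2 = 64.
Iteration 5: 64 < 261 holds -> i = 64 * 2 = 128.
Iteration 6: 128 < 261 holds -> i = 128 * 2 = 256.
Iteration 7: 256 < 261 holds -> i = 256 * 2 = 512.
Iteration 8: 512 < 261 fails; recursion stops.
SUM(i) = 4 + 8 + 16 + 32 + 64 + 128 + 256 + 512 = 1020.

1020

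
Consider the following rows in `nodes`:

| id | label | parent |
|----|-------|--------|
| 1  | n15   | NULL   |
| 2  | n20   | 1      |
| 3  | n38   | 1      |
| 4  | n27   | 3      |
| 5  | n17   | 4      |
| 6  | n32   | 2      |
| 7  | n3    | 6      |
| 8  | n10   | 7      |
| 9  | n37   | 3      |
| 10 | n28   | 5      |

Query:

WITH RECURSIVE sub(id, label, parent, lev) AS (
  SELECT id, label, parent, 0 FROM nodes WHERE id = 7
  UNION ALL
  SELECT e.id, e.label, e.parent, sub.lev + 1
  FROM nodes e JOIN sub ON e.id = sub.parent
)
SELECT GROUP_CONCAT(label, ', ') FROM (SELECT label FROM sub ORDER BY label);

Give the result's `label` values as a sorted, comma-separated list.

n15, n20, n3, n32

Base: id=7 (n3), parent=6, lev 0.
Iteration 1: join on id=6 -> n32 (id 6, parent=2, lev 1).
Iteration 2: join on id=2 -> n20 (id 2, parent=1, lev 2).
Iteration 3: join on id=1 -> n15 (id 1, parent=NULL, lev 3).
Iteration 4: parent is NULL; no match; recursion stops.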